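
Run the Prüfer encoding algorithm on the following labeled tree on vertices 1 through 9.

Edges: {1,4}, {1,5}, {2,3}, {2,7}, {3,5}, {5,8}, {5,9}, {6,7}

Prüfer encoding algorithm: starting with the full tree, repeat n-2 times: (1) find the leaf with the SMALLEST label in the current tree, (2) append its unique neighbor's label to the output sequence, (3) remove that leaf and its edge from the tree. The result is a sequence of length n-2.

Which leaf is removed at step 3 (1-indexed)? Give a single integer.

Answer: 6

Derivation:
Step 1: current leaves = {4,6,8,9}. Remove leaf 4 (neighbor: 1).
Step 2: current leaves = {1,6,8,9}. Remove leaf 1 (neighbor: 5).
Step 3: current leaves = {6,8,9}. Remove leaf 6 (neighbor: 7).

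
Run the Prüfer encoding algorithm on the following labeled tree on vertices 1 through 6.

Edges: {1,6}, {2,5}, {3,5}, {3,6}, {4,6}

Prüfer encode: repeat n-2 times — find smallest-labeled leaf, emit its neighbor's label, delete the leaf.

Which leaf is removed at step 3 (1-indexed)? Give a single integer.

Step 1: current leaves = {1,2,4}. Remove leaf 1 (neighbor: 6).
Step 2: current leaves = {2,4}. Remove leaf 2 (neighbor: 5).
Step 3: current leaves = {4,5}. Remove leaf 4 (neighbor: 6).

Answer: 4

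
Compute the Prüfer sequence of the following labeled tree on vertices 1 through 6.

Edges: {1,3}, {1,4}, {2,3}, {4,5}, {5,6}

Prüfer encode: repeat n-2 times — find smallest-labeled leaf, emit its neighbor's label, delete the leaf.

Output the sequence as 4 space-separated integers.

Answer: 3 1 4 5

Derivation:
Step 1: leaves = {2,6}. Remove smallest leaf 2, emit neighbor 3.
Step 2: leaves = {3,6}. Remove smallest leaf 3, emit neighbor 1.
Step 3: leaves = {1,6}. Remove smallest leaf 1, emit neighbor 4.
Step 4: leaves = {4,6}. Remove smallest leaf 4, emit neighbor 5.
Done: 2 vertices remain (5, 6). Sequence = [3 1 4 5]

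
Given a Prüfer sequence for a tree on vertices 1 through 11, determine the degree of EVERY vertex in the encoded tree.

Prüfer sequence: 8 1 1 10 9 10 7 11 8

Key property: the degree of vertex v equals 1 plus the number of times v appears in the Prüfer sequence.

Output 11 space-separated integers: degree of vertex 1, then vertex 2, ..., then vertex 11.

p_1 = 8: count[8] becomes 1
p_2 = 1: count[1] becomes 1
p_3 = 1: count[1] becomes 2
p_4 = 10: count[10] becomes 1
p_5 = 9: count[9] becomes 1
p_6 = 10: count[10] becomes 2
p_7 = 7: count[7] becomes 1
p_8 = 11: count[11] becomes 1
p_9 = 8: count[8] becomes 2
Degrees (1 + count): deg[1]=1+2=3, deg[2]=1+0=1, deg[3]=1+0=1, deg[4]=1+0=1, deg[5]=1+0=1, deg[6]=1+0=1, deg[7]=1+1=2, deg[8]=1+2=3, deg[9]=1+1=2, deg[10]=1+2=3, deg[11]=1+1=2

Answer: 3 1 1 1 1 1 2 3 2 3 2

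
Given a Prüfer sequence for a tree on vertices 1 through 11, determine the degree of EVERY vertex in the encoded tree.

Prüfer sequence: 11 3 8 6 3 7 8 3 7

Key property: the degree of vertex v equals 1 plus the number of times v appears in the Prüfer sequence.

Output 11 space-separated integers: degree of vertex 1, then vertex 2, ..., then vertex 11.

p_1 = 11: count[11] becomes 1
p_2 = 3: count[3] becomes 1
p_3 = 8: count[8] becomes 1
p_4 = 6: count[6] becomes 1
p_5 = 3: count[3] becomes 2
p_6 = 7: count[7] becomes 1
p_7 = 8: count[8] becomes 2
p_8 = 3: count[3] becomes 3
p_9 = 7: count[7] becomes 2
Degrees (1 + count): deg[1]=1+0=1, deg[2]=1+0=1, deg[3]=1+3=4, deg[4]=1+0=1, deg[5]=1+0=1, deg[6]=1+1=2, deg[7]=1+2=3, deg[8]=1+2=3, deg[9]=1+0=1, deg[10]=1+0=1, deg[11]=1+1=2

Answer: 1 1 4 1 1 2 3 3 1 1 2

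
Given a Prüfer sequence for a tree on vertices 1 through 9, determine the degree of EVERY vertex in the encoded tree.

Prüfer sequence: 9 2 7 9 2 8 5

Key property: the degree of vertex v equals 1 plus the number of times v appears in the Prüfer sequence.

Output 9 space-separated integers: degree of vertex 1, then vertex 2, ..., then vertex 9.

Answer: 1 3 1 1 2 1 2 2 3

Derivation:
p_1 = 9: count[9] becomes 1
p_2 = 2: count[2] becomes 1
p_3 = 7: count[7] becomes 1
p_4 = 9: count[9] becomes 2
p_5 = 2: count[2] becomes 2
p_6 = 8: count[8] becomes 1
p_7 = 5: count[5] becomes 1
Degrees (1 + count): deg[1]=1+0=1, deg[2]=1+2=3, deg[3]=1+0=1, deg[4]=1+0=1, deg[5]=1+1=2, deg[6]=1+0=1, deg[7]=1+1=2, deg[8]=1+1=2, deg[9]=1+2=3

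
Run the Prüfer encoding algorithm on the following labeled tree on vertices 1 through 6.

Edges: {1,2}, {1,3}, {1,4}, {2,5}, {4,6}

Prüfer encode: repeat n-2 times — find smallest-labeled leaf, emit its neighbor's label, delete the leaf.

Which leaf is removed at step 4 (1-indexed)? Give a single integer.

Step 1: current leaves = {3,5,6}. Remove leaf 3 (neighbor: 1).
Step 2: current leaves = {5,6}. Remove leaf 5 (neighbor: 2).
Step 3: current leaves = {2,6}. Remove leaf 2 (neighbor: 1).
Step 4: current leaves = {1,6}. Remove leaf 1 (neighbor: 4).

Answer: 1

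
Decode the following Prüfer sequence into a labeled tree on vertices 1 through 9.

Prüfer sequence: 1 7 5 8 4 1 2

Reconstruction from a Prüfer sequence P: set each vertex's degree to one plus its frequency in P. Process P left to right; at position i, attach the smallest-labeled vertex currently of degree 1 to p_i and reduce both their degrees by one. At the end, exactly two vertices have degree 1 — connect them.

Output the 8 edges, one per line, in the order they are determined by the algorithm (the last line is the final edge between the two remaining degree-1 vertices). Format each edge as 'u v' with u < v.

Answer: 1 3
6 7
5 7
5 8
4 8
1 4
1 2
2 9

Derivation:
Initial degrees: {1:3, 2:2, 3:1, 4:2, 5:2, 6:1, 7:2, 8:2, 9:1}
Step 1: smallest deg-1 vertex = 3, p_1 = 1. Add edge {1,3}. Now deg[3]=0, deg[1]=2.
Step 2: smallest deg-1 vertex = 6, p_2 = 7. Add edge {6,7}. Now deg[6]=0, deg[7]=1.
Step 3: smallest deg-1 vertex = 7, p_3 = 5. Add edge {5,7}. Now deg[7]=0, deg[5]=1.
Step 4: smallest deg-1 vertex = 5, p_4 = 8. Add edge {5,8}. Now deg[5]=0, deg[8]=1.
Step 5: smallest deg-1 vertex = 8, p_5 = 4. Add edge {4,8}. Now deg[8]=0, deg[4]=1.
Step 6: smallest deg-1 vertex = 4, p_6 = 1. Add edge {1,4}. Now deg[4]=0, deg[1]=1.
Step 7: smallest deg-1 vertex = 1, p_7 = 2. Add edge {1,2}. Now deg[1]=0, deg[2]=1.
Final: two remaining deg-1 vertices are 2, 9. Add edge {2,9}.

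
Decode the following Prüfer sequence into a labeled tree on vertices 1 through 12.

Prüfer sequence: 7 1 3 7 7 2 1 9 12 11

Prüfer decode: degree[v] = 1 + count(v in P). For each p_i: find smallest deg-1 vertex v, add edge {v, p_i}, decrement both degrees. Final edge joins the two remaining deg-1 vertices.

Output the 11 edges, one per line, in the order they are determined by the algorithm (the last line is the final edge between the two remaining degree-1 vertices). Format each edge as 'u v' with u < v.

Answer: 4 7
1 5
3 6
3 7
7 8
2 7
1 2
1 9
9 12
10 11
11 12

Derivation:
Initial degrees: {1:3, 2:2, 3:2, 4:1, 5:1, 6:1, 7:4, 8:1, 9:2, 10:1, 11:2, 12:2}
Step 1: smallest deg-1 vertex = 4, p_1 = 7. Add edge {4,7}. Now deg[4]=0, deg[7]=3.
Step 2: smallest deg-1 vertex = 5, p_2 = 1. Add edge {1,5}. Now deg[5]=0, deg[1]=2.
Step 3: smallest deg-1 vertex = 6, p_3 = 3. Add edge {3,6}. Now deg[6]=0, deg[3]=1.
Step 4: smallest deg-1 vertex = 3, p_4 = 7. Add edge {3,7}. Now deg[3]=0, deg[7]=2.
Step 5: smallest deg-1 vertex = 8, p_5 = 7. Add edge {7,8}. Now deg[8]=0, deg[7]=1.
Step 6: smallest deg-1 vertex = 7, p_6 = 2. Add edge {2,7}. Now deg[7]=0, deg[2]=1.
Step 7: smallest deg-1 vertex = 2, p_7 = 1. Add edge {1,2}. Now deg[2]=0, deg[1]=1.
Step 8: smallest deg-1 vertex = 1, p_8 = 9. Add edge {1,9}. Now deg[1]=0, deg[9]=1.
Step 9: smallest deg-1 vertex = 9, p_9 = 12. Add edge {9,12}. Now deg[9]=0, deg[12]=1.
Step 10: smallest deg-1 vertex = 10, p_10 = 11. Add edge {10,11}. Now deg[10]=0, deg[11]=1.
Final: two remaining deg-1 vertices are 11, 12. Add edge {11,12}.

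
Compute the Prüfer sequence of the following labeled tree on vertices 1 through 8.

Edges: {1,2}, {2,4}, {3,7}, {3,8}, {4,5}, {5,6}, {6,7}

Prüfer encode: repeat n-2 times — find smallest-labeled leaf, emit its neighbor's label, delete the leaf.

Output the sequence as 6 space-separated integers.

Step 1: leaves = {1,8}. Remove smallest leaf 1, emit neighbor 2.
Step 2: leaves = {2,8}. Remove smallest leaf 2, emit neighbor 4.
Step 3: leaves = {4,8}. Remove smallest leaf 4, emit neighbor 5.
Step 4: leaves = {5,8}. Remove smallest leaf 5, emit neighbor 6.
Step 5: leaves = {6,8}. Remove smallest leaf 6, emit neighbor 7.
Step 6: leaves = {7,8}. Remove smallest leaf 7, emit neighbor 3.
Done: 2 vertices remain (3, 8). Sequence = [2 4 5 6 7 3]

Answer: 2 4 5 6 7 3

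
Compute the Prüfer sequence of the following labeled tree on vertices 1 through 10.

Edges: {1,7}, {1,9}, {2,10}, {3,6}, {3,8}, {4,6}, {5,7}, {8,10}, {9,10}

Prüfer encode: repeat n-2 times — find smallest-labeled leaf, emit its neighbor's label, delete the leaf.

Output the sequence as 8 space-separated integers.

Step 1: leaves = {2,4,5}. Remove smallest leaf 2, emit neighbor 10.
Step 2: leaves = {4,5}. Remove smallest leaf 4, emit neighbor 6.
Step 3: leaves = {5,6}. Remove smallest leaf 5, emit neighbor 7.
Step 4: leaves = {6,7}. Remove smallest leaf 6, emit neighbor 3.
Step 5: leaves = {3,7}. Remove smallest leaf 3, emit neighbor 8.
Step 6: leaves = {7,8}. Remove smallest leaf 7, emit neighbor 1.
Step 7: leaves = {1,8}. Remove smallest leaf 1, emit neighbor 9.
Step 8: leaves = {8,9}. Remove smallest leaf 8, emit neighbor 10.
Done: 2 vertices remain (9, 10). Sequence = [10 6 7 3 8 1 9 10]

Answer: 10 6 7 3 8 1 9 10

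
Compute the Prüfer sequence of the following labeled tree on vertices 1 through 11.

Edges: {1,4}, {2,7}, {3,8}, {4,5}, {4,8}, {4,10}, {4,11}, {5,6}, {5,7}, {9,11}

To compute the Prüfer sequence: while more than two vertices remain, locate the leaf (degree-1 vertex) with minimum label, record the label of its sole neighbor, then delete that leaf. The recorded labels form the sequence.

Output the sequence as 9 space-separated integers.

Answer: 4 7 8 5 5 4 4 11 4

Derivation:
Step 1: leaves = {1,2,3,6,9,10}. Remove smallest leaf 1, emit neighbor 4.
Step 2: leaves = {2,3,6,9,10}. Remove smallest leaf 2, emit neighbor 7.
Step 3: leaves = {3,6,7,9,10}. Remove smallest leaf 3, emit neighbor 8.
Step 4: leaves = {6,7,8,9,10}. Remove smallest leaf 6, emit neighbor 5.
Step 5: leaves = {7,8,9,10}. Remove smallest leaf 7, emit neighbor 5.
Step 6: leaves = {5,8,9,10}. Remove smallest leaf 5, emit neighbor 4.
Step 7: leaves = {8,9,10}. Remove smallest leaf 8, emit neighbor 4.
Step 8: leaves = {9,10}. Remove smallest leaf 9, emit neighbor 11.
Step 9: leaves = {10,11}. Remove smallest leaf 10, emit neighbor 4.
Done: 2 vertices remain (4, 11). Sequence = [4 7 8 5 5 4 4 11 4]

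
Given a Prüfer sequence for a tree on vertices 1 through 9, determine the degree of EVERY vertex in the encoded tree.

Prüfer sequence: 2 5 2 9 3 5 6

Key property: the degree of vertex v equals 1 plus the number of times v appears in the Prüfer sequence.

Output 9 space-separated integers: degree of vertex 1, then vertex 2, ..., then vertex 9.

Answer: 1 3 2 1 3 2 1 1 2

Derivation:
p_1 = 2: count[2] becomes 1
p_2 = 5: count[5] becomes 1
p_3 = 2: count[2] becomes 2
p_4 = 9: count[9] becomes 1
p_5 = 3: count[3] becomes 1
p_6 = 5: count[5] becomes 2
p_7 = 6: count[6] becomes 1
Degrees (1 + count): deg[1]=1+0=1, deg[2]=1+2=3, deg[3]=1+1=2, deg[4]=1+0=1, deg[5]=1+2=3, deg[6]=1+1=2, deg[7]=1+0=1, deg[8]=1+0=1, deg[9]=1+1=2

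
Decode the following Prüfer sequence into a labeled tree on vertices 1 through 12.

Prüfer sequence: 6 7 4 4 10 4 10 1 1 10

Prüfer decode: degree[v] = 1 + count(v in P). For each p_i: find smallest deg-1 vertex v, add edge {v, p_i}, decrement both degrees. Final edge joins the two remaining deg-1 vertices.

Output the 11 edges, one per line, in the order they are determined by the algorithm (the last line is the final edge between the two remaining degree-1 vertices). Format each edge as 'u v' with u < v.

Initial degrees: {1:3, 2:1, 3:1, 4:4, 5:1, 6:2, 7:2, 8:1, 9:1, 10:4, 11:1, 12:1}
Step 1: smallest deg-1 vertex = 2, p_1 = 6. Add edge {2,6}. Now deg[2]=0, deg[6]=1.
Step 2: smallest deg-1 vertex = 3, p_2 = 7. Add edge {3,7}. Now deg[3]=0, deg[7]=1.
Step 3: smallest deg-1 vertex = 5, p_3 = 4. Add edge {4,5}. Now deg[5]=0, deg[4]=3.
Step 4: smallest deg-1 vertex = 6, p_4 = 4. Add edge {4,6}. Now deg[6]=0, deg[4]=2.
Step 5: smallest deg-1 vertex = 7, p_5 = 10. Add edge {7,10}. Now deg[7]=0, deg[10]=3.
Step 6: smallest deg-1 vertex = 8, p_6 = 4. Add edge {4,8}. Now deg[8]=0, deg[4]=1.
Step 7: smallest deg-1 vertex = 4, p_7 = 10. Add edge {4,10}. Now deg[4]=0, deg[10]=2.
Step 8: smallest deg-1 vertex = 9, p_8 = 1. Add edge {1,9}. Now deg[9]=0, deg[1]=2.
Step 9: smallest deg-1 vertex = 11, p_9 = 1. Add edge {1,11}. Now deg[11]=0, deg[1]=1.
Step 10: smallest deg-1 vertex = 1, p_10 = 10. Add edge {1,10}. Now deg[1]=0, deg[10]=1.
Final: two remaining deg-1 vertices are 10, 12. Add edge {10,12}.

Answer: 2 6
3 7
4 5
4 6
7 10
4 8
4 10
1 9
1 11
1 10
10 12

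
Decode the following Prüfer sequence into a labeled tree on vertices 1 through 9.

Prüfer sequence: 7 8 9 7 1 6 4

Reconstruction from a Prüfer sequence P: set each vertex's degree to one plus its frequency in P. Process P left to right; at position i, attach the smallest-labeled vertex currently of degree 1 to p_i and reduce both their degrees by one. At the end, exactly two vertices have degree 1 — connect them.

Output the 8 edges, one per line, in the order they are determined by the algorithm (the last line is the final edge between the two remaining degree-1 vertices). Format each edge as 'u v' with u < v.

Initial degrees: {1:2, 2:1, 3:1, 4:2, 5:1, 6:2, 7:3, 8:2, 9:2}
Step 1: smallest deg-1 vertex = 2, p_1 = 7. Add edge {2,7}. Now deg[2]=0, deg[7]=2.
Step 2: smallest deg-1 vertex = 3, p_2 = 8. Add edge {3,8}. Now deg[3]=0, deg[8]=1.
Step 3: smallest deg-1 vertex = 5, p_3 = 9. Add edge {5,9}. Now deg[5]=0, deg[9]=1.
Step 4: smallest deg-1 vertex = 8, p_4 = 7. Add edge {7,8}. Now deg[8]=0, deg[7]=1.
Step 5: smallest deg-1 vertex = 7, p_5 = 1. Add edge {1,7}. Now deg[7]=0, deg[1]=1.
Step 6: smallest deg-1 vertex = 1, p_6 = 6. Add edge {1,6}. Now deg[1]=0, deg[6]=1.
Step 7: smallest deg-1 vertex = 6, p_7 = 4. Add edge {4,6}. Now deg[6]=0, deg[4]=1.
Final: two remaining deg-1 vertices are 4, 9. Add edge {4,9}.

Answer: 2 7
3 8
5 9
7 8
1 7
1 6
4 6
4 9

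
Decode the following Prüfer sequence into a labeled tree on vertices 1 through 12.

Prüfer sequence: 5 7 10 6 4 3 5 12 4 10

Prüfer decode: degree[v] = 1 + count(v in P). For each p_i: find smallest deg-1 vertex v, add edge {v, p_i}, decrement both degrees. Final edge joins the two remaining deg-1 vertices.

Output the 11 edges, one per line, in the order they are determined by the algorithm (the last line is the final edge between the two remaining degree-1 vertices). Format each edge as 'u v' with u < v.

Initial degrees: {1:1, 2:1, 3:2, 4:3, 5:3, 6:2, 7:2, 8:1, 9:1, 10:3, 11:1, 12:2}
Step 1: smallest deg-1 vertex = 1, p_1 = 5. Add edge {1,5}. Now deg[1]=0, deg[5]=2.
Step 2: smallest deg-1 vertex = 2, p_2 = 7. Add edge {2,7}. Now deg[2]=0, deg[7]=1.
Step 3: smallest deg-1 vertex = 7, p_3 = 10. Add edge {7,10}. Now deg[7]=0, deg[10]=2.
Step 4: smallest deg-1 vertex = 8, p_4 = 6. Add edge {6,8}. Now deg[8]=0, deg[6]=1.
Step 5: smallest deg-1 vertex = 6, p_5 = 4. Add edge {4,6}. Now deg[6]=0, deg[4]=2.
Step 6: smallest deg-1 vertex = 9, p_6 = 3. Add edge {3,9}. Now deg[9]=0, deg[3]=1.
Step 7: smallest deg-1 vertex = 3, p_7 = 5. Add edge {3,5}. Now deg[3]=0, deg[5]=1.
Step 8: smallest deg-1 vertex = 5, p_8 = 12. Add edge {5,12}. Now deg[5]=0, deg[12]=1.
Step 9: smallest deg-1 vertex = 11, p_9 = 4. Add edge {4,11}. Now deg[11]=0, deg[4]=1.
Step 10: smallest deg-1 vertex = 4, p_10 = 10. Add edge {4,10}. Now deg[4]=0, deg[10]=1.
Final: two remaining deg-1 vertices are 10, 12. Add edge {10,12}.

Answer: 1 5
2 7
7 10
6 8
4 6
3 9
3 5
5 12
4 11
4 10
10 12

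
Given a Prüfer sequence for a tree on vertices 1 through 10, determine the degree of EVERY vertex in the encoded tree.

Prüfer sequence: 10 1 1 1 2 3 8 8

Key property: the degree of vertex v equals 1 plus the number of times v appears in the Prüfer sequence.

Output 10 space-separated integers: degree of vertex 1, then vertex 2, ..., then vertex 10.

p_1 = 10: count[10] becomes 1
p_2 = 1: count[1] becomes 1
p_3 = 1: count[1] becomes 2
p_4 = 1: count[1] becomes 3
p_5 = 2: count[2] becomes 1
p_6 = 3: count[3] becomes 1
p_7 = 8: count[8] becomes 1
p_8 = 8: count[8] becomes 2
Degrees (1 + count): deg[1]=1+3=4, deg[2]=1+1=2, deg[3]=1+1=2, deg[4]=1+0=1, deg[5]=1+0=1, deg[6]=1+0=1, deg[7]=1+0=1, deg[8]=1+2=3, deg[9]=1+0=1, deg[10]=1+1=2

Answer: 4 2 2 1 1 1 1 3 1 2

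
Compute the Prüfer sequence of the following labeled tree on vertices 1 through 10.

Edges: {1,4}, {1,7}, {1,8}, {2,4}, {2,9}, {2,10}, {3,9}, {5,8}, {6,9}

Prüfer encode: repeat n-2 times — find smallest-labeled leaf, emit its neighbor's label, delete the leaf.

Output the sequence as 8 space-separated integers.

Step 1: leaves = {3,5,6,7,10}. Remove smallest leaf 3, emit neighbor 9.
Step 2: leaves = {5,6,7,10}. Remove smallest leaf 5, emit neighbor 8.
Step 3: leaves = {6,7,8,10}. Remove smallest leaf 6, emit neighbor 9.
Step 4: leaves = {7,8,9,10}. Remove smallest leaf 7, emit neighbor 1.
Step 5: leaves = {8,9,10}. Remove smallest leaf 8, emit neighbor 1.
Step 6: leaves = {1,9,10}. Remove smallest leaf 1, emit neighbor 4.
Step 7: leaves = {4,9,10}. Remove smallest leaf 4, emit neighbor 2.
Step 8: leaves = {9,10}. Remove smallest leaf 9, emit neighbor 2.
Done: 2 vertices remain (2, 10). Sequence = [9 8 9 1 1 4 2 2]

Answer: 9 8 9 1 1 4 2 2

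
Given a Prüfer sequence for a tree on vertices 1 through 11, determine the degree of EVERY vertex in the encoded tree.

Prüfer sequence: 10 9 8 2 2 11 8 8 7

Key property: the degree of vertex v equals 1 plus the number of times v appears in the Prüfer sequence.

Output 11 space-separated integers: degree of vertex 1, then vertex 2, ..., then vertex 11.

Answer: 1 3 1 1 1 1 2 4 2 2 2

Derivation:
p_1 = 10: count[10] becomes 1
p_2 = 9: count[9] becomes 1
p_3 = 8: count[8] becomes 1
p_4 = 2: count[2] becomes 1
p_5 = 2: count[2] becomes 2
p_6 = 11: count[11] becomes 1
p_7 = 8: count[8] becomes 2
p_8 = 8: count[8] becomes 3
p_9 = 7: count[7] becomes 1
Degrees (1 + count): deg[1]=1+0=1, deg[2]=1+2=3, deg[3]=1+0=1, deg[4]=1+0=1, deg[5]=1+0=1, deg[6]=1+0=1, deg[7]=1+1=2, deg[8]=1+3=4, deg[9]=1+1=2, deg[10]=1+1=2, deg[11]=1+1=2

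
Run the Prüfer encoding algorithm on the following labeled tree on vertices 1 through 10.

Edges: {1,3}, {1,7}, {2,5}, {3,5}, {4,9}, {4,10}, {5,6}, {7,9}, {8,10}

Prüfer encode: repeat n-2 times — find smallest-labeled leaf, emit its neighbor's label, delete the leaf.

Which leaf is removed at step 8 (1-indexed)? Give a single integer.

Answer: 9

Derivation:
Step 1: current leaves = {2,6,8}. Remove leaf 2 (neighbor: 5).
Step 2: current leaves = {6,8}. Remove leaf 6 (neighbor: 5).
Step 3: current leaves = {5,8}. Remove leaf 5 (neighbor: 3).
Step 4: current leaves = {3,8}. Remove leaf 3 (neighbor: 1).
Step 5: current leaves = {1,8}. Remove leaf 1 (neighbor: 7).
Step 6: current leaves = {7,8}. Remove leaf 7 (neighbor: 9).
Step 7: current leaves = {8,9}. Remove leaf 8 (neighbor: 10).
Step 8: current leaves = {9,10}. Remove leaf 9 (neighbor: 4).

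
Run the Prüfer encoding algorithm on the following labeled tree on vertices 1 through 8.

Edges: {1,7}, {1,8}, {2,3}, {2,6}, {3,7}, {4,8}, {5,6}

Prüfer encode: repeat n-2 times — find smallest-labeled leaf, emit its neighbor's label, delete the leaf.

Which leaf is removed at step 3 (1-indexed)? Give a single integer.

Answer: 6

Derivation:
Step 1: current leaves = {4,5}. Remove leaf 4 (neighbor: 8).
Step 2: current leaves = {5,8}. Remove leaf 5 (neighbor: 6).
Step 3: current leaves = {6,8}. Remove leaf 6 (neighbor: 2).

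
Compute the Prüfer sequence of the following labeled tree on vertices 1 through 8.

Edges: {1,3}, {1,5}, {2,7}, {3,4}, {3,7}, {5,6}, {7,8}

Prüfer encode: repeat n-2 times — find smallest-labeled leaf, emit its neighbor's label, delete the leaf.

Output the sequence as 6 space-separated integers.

Step 1: leaves = {2,4,6,8}. Remove smallest leaf 2, emit neighbor 7.
Step 2: leaves = {4,6,8}. Remove smallest leaf 4, emit neighbor 3.
Step 3: leaves = {6,8}. Remove smallest leaf 6, emit neighbor 5.
Step 4: leaves = {5,8}. Remove smallest leaf 5, emit neighbor 1.
Step 5: leaves = {1,8}. Remove smallest leaf 1, emit neighbor 3.
Step 6: leaves = {3,8}. Remove smallest leaf 3, emit neighbor 7.
Done: 2 vertices remain (7, 8). Sequence = [7 3 5 1 3 7]

Answer: 7 3 5 1 3 7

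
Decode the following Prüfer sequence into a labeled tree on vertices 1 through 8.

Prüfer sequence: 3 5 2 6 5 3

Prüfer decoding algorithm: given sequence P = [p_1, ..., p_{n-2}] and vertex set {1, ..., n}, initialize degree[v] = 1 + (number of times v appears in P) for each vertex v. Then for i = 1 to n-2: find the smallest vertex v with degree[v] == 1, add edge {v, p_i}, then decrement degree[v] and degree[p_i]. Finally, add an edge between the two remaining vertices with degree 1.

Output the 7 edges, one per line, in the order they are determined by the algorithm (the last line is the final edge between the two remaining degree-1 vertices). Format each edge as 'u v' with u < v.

Answer: 1 3
4 5
2 7
2 6
5 6
3 5
3 8

Derivation:
Initial degrees: {1:1, 2:2, 3:3, 4:1, 5:3, 6:2, 7:1, 8:1}
Step 1: smallest deg-1 vertex = 1, p_1 = 3. Add edge {1,3}. Now deg[1]=0, deg[3]=2.
Step 2: smallest deg-1 vertex = 4, p_2 = 5. Add edge {4,5}. Now deg[4]=0, deg[5]=2.
Step 3: smallest deg-1 vertex = 7, p_3 = 2. Add edge {2,7}. Now deg[7]=0, deg[2]=1.
Step 4: smallest deg-1 vertex = 2, p_4 = 6. Add edge {2,6}. Now deg[2]=0, deg[6]=1.
Step 5: smallest deg-1 vertex = 6, p_5 = 5. Add edge {5,6}. Now deg[6]=0, deg[5]=1.
Step 6: smallest deg-1 vertex = 5, p_6 = 3. Add edge {3,5}. Now deg[5]=0, deg[3]=1.
Final: two remaining deg-1 vertices are 3, 8. Add edge {3,8}.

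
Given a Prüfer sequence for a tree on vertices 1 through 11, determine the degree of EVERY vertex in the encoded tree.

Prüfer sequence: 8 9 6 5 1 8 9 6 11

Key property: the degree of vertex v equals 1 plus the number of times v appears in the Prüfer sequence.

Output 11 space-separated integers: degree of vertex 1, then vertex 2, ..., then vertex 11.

p_1 = 8: count[8] becomes 1
p_2 = 9: count[9] becomes 1
p_3 = 6: count[6] becomes 1
p_4 = 5: count[5] becomes 1
p_5 = 1: count[1] becomes 1
p_6 = 8: count[8] becomes 2
p_7 = 9: count[9] becomes 2
p_8 = 6: count[6] becomes 2
p_9 = 11: count[11] becomes 1
Degrees (1 + count): deg[1]=1+1=2, deg[2]=1+0=1, deg[3]=1+0=1, deg[4]=1+0=1, deg[5]=1+1=2, deg[6]=1+2=3, deg[7]=1+0=1, deg[8]=1+2=3, deg[9]=1+2=3, deg[10]=1+0=1, deg[11]=1+1=2

Answer: 2 1 1 1 2 3 1 3 3 1 2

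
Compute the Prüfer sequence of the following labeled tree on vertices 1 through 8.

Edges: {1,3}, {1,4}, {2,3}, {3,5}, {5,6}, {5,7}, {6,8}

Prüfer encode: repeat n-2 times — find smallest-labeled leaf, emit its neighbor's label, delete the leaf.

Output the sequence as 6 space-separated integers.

Step 1: leaves = {2,4,7,8}. Remove smallest leaf 2, emit neighbor 3.
Step 2: leaves = {4,7,8}. Remove smallest leaf 4, emit neighbor 1.
Step 3: leaves = {1,7,8}. Remove smallest leaf 1, emit neighbor 3.
Step 4: leaves = {3,7,8}. Remove smallest leaf 3, emit neighbor 5.
Step 5: leaves = {7,8}. Remove smallest leaf 7, emit neighbor 5.
Step 6: leaves = {5,8}. Remove smallest leaf 5, emit neighbor 6.
Done: 2 vertices remain (6, 8). Sequence = [3 1 3 5 5 6]

Answer: 3 1 3 5 5 6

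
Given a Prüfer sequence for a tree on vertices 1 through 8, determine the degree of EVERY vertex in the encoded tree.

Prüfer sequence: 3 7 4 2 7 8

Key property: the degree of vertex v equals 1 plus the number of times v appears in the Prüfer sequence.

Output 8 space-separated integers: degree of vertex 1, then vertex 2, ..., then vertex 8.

Answer: 1 2 2 2 1 1 3 2

Derivation:
p_1 = 3: count[3] becomes 1
p_2 = 7: count[7] becomes 1
p_3 = 4: count[4] becomes 1
p_4 = 2: count[2] becomes 1
p_5 = 7: count[7] becomes 2
p_6 = 8: count[8] becomes 1
Degrees (1 + count): deg[1]=1+0=1, deg[2]=1+1=2, deg[3]=1+1=2, deg[4]=1+1=2, deg[5]=1+0=1, deg[6]=1+0=1, deg[7]=1+2=3, deg[8]=1+1=2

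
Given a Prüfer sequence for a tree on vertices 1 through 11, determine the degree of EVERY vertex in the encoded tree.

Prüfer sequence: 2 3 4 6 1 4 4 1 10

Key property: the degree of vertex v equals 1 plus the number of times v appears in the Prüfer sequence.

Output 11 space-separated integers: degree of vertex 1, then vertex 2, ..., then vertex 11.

p_1 = 2: count[2] becomes 1
p_2 = 3: count[3] becomes 1
p_3 = 4: count[4] becomes 1
p_4 = 6: count[6] becomes 1
p_5 = 1: count[1] becomes 1
p_6 = 4: count[4] becomes 2
p_7 = 4: count[4] becomes 3
p_8 = 1: count[1] becomes 2
p_9 = 10: count[10] becomes 1
Degrees (1 + count): deg[1]=1+2=3, deg[2]=1+1=2, deg[3]=1+1=2, deg[4]=1+3=4, deg[5]=1+0=1, deg[6]=1+1=2, deg[7]=1+0=1, deg[8]=1+0=1, deg[9]=1+0=1, deg[10]=1+1=2, deg[11]=1+0=1

Answer: 3 2 2 4 1 2 1 1 1 2 1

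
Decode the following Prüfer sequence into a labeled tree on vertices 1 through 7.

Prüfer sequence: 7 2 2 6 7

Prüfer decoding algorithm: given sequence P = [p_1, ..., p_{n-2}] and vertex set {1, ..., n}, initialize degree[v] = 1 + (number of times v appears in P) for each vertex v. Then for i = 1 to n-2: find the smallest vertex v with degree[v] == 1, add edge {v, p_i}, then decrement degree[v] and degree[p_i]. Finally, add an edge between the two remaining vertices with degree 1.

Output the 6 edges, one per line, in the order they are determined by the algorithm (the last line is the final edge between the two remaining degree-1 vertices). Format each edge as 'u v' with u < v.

Initial degrees: {1:1, 2:3, 3:1, 4:1, 5:1, 6:2, 7:3}
Step 1: smallest deg-1 vertex = 1, p_1 = 7. Add edge {1,7}. Now deg[1]=0, deg[7]=2.
Step 2: smallest deg-1 vertex = 3, p_2 = 2. Add edge {2,3}. Now deg[3]=0, deg[2]=2.
Step 3: smallest deg-1 vertex = 4, p_3 = 2. Add edge {2,4}. Now deg[4]=0, deg[2]=1.
Step 4: smallest deg-1 vertex = 2, p_4 = 6. Add edge {2,6}. Now deg[2]=0, deg[6]=1.
Step 5: smallest deg-1 vertex = 5, p_5 = 7. Add edge {5,7}. Now deg[5]=0, deg[7]=1.
Final: two remaining deg-1 vertices are 6, 7. Add edge {6,7}.

Answer: 1 7
2 3
2 4
2 6
5 7
6 7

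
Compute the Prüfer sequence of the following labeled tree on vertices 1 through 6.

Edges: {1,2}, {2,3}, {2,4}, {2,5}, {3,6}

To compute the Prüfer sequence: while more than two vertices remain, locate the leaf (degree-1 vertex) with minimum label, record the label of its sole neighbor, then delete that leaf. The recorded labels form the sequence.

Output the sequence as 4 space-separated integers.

Step 1: leaves = {1,4,5,6}. Remove smallest leaf 1, emit neighbor 2.
Step 2: leaves = {4,5,6}. Remove smallest leaf 4, emit neighbor 2.
Step 3: leaves = {5,6}. Remove smallest leaf 5, emit neighbor 2.
Step 4: leaves = {2,6}. Remove smallest leaf 2, emit neighbor 3.
Done: 2 vertices remain (3, 6). Sequence = [2 2 2 3]

Answer: 2 2 2 3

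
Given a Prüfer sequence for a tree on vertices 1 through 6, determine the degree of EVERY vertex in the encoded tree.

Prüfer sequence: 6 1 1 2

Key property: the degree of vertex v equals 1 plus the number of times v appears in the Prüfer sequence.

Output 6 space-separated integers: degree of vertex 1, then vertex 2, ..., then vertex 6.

Answer: 3 2 1 1 1 2

Derivation:
p_1 = 6: count[6] becomes 1
p_2 = 1: count[1] becomes 1
p_3 = 1: count[1] becomes 2
p_4 = 2: count[2] becomes 1
Degrees (1 + count): deg[1]=1+2=3, deg[2]=1+1=2, deg[3]=1+0=1, deg[4]=1+0=1, deg[5]=1+0=1, deg[6]=1+1=2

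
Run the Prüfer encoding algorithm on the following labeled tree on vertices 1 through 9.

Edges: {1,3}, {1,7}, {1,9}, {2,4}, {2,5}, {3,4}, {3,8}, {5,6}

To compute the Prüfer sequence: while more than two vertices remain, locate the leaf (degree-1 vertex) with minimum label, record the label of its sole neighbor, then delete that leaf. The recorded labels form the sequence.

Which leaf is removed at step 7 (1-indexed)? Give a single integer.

Step 1: current leaves = {6,7,8,9}. Remove leaf 6 (neighbor: 5).
Step 2: current leaves = {5,7,8,9}. Remove leaf 5 (neighbor: 2).
Step 3: current leaves = {2,7,8,9}. Remove leaf 2 (neighbor: 4).
Step 4: current leaves = {4,7,8,9}. Remove leaf 4 (neighbor: 3).
Step 5: current leaves = {7,8,9}. Remove leaf 7 (neighbor: 1).
Step 6: current leaves = {8,9}. Remove leaf 8 (neighbor: 3).
Step 7: current leaves = {3,9}. Remove leaf 3 (neighbor: 1).

Answer: 3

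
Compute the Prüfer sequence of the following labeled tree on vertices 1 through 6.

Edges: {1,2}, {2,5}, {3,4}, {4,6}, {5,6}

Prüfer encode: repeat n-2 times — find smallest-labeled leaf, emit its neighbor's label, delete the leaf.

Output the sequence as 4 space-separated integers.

Answer: 2 5 4 6

Derivation:
Step 1: leaves = {1,3}. Remove smallest leaf 1, emit neighbor 2.
Step 2: leaves = {2,3}. Remove smallest leaf 2, emit neighbor 5.
Step 3: leaves = {3,5}. Remove smallest leaf 3, emit neighbor 4.
Step 4: leaves = {4,5}. Remove smallest leaf 4, emit neighbor 6.
Done: 2 vertices remain (5, 6). Sequence = [2 5 4 6]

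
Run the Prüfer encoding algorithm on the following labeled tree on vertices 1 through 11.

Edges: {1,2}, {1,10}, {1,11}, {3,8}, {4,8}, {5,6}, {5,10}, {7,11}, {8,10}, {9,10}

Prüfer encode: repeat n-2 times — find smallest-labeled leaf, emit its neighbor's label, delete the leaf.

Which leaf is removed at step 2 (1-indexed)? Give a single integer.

Answer: 3

Derivation:
Step 1: current leaves = {2,3,4,6,7,9}. Remove leaf 2 (neighbor: 1).
Step 2: current leaves = {3,4,6,7,9}. Remove leaf 3 (neighbor: 8).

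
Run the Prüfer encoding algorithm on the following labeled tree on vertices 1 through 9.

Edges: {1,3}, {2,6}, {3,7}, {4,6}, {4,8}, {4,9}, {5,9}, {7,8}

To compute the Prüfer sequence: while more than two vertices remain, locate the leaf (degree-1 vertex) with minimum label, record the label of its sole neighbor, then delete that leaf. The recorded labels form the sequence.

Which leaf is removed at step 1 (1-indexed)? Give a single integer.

Answer: 1

Derivation:
Step 1: current leaves = {1,2,5}. Remove leaf 1 (neighbor: 3).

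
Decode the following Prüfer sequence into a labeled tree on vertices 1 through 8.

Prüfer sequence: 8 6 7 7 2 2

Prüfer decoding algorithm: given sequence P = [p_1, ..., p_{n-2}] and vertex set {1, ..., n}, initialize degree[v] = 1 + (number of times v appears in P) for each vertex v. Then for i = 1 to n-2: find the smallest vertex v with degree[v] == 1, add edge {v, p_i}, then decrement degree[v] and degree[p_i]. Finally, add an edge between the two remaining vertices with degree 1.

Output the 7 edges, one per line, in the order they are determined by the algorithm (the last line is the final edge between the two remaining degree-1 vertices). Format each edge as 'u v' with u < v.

Answer: 1 8
3 6
4 7
5 7
2 6
2 7
2 8

Derivation:
Initial degrees: {1:1, 2:3, 3:1, 4:1, 5:1, 6:2, 7:3, 8:2}
Step 1: smallest deg-1 vertex = 1, p_1 = 8. Add edge {1,8}. Now deg[1]=0, deg[8]=1.
Step 2: smallest deg-1 vertex = 3, p_2 = 6. Add edge {3,6}. Now deg[3]=0, deg[6]=1.
Step 3: smallest deg-1 vertex = 4, p_3 = 7. Add edge {4,7}. Now deg[4]=0, deg[7]=2.
Step 4: smallest deg-1 vertex = 5, p_4 = 7. Add edge {5,7}. Now deg[5]=0, deg[7]=1.
Step 5: smallest deg-1 vertex = 6, p_5 = 2. Add edge {2,6}. Now deg[6]=0, deg[2]=2.
Step 6: smallest deg-1 vertex = 7, p_6 = 2. Add edge {2,7}. Now deg[7]=0, deg[2]=1.
Final: two remaining deg-1 vertices are 2, 8. Add edge {2,8}.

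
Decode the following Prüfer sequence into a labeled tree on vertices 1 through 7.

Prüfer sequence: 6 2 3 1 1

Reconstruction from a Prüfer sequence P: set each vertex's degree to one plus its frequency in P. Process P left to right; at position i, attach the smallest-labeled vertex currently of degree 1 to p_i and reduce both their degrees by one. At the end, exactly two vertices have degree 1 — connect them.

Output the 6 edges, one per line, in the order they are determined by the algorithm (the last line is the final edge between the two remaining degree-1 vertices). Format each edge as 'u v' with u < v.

Answer: 4 6
2 5
2 3
1 3
1 6
1 7

Derivation:
Initial degrees: {1:3, 2:2, 3:2, 4:1, 5:1, 6:2, 7:1}
Step 1: smallest deg-1 vertex = 4, p_1 = 6. Add edge {4,6}. Now deg[4]=0, deg[6]=1.
Step 2: smallest deg-1 vertex = 5, p_2 = 2. Add edge {2,5}. Now deg[5]=0, deg[2]=1.
Step 3: smallest deg-1 vertex = 2, p_3 = 3. Add edge {2,3}. Now deg[2]=0, deg[3]=1.
Step 4: smallest deg-1 vertex = 3, p_4 = 1. Add edge {1,3}. Now deg[3]=0, deg[1]=2.
Step 5: smallest deg-1 vertex = 6, p_5 = 1. Add edge {1,6}. Now deg[6]=0, deg[1]=1.
Final: two remaining deg-1 vertices are 1, 7. Add edge {1,7}.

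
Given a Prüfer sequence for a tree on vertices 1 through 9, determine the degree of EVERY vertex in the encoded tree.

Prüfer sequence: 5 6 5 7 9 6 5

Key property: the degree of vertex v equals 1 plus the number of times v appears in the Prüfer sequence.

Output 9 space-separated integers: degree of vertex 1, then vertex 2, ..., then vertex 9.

Answer: 1 1 1 1 4 3 2 1 2

Derivation:
p_1 = 5: count[5] becomes 1
p_2 = 6: count[6] becomes 1
p_3 = 5: count[5] becomes 2
p_4 = 7: count[7] becomes 1
p_5 = 9: count[9] becomes 1
p_6 = 6: count[6] becomes 2
p_7 = 5: count[5] becomes 3
Degrees (1 + count): deg[1]=1+0=1, deg[2]=1+0=1, deg[3]=1+0=1, deg[4]=1+0=1, deg[5]=1+3=4, deg[6]=1+2=3, deg[7]=1+1=2, deg[8]=1+0=1, deg[9]=1+1=2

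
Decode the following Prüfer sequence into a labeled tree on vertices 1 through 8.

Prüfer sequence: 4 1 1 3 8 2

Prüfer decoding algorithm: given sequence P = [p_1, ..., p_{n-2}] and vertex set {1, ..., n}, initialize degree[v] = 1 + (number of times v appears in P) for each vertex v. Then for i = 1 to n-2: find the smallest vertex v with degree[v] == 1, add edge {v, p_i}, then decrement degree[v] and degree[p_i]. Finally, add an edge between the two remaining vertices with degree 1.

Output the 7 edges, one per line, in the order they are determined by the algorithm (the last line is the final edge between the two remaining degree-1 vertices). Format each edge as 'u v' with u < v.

Answer: 4 5
1 4
1 6
1 3
3 8
2 7
2 8

Derivation:
Initial degrees: {1:3, 2:2, 3:2, 4:2, 5:1, 6:1, 7:1, 8:2}
Step 1: smallest deg-1 vertex = 5, p_1 = 4. Add edge {4,5}. Now deg[5]=0, deg[4]=1.
Step 2: smallest deg-1 vertex = 4, p_2 = 1. Add edge {1,4}. Now deg[4]=0, deg[1]=2.
Step 3: smallest deg-1 vertex = 6, p_3 = 1. Add edge {1,6}. Now deg[6]=0, deg[1]=1.
Step 4: smallest deg-1 vertex = 1, p_4 = 3. Add edge {1,3}. Now deg[1]=0, deg[3]=1.
Step 5: smallest deg-1 vertex = 3, p_5 = 8. Add edge {3,8}. Now deg[3]=0, deg[8]=1.
Step 6: smallest deg-1 vertex = 7, p_6 = 2. Add edge {2,7}. Now deg[7]=0, deg[2]=1.
Final: two remaining deg-1 vertices are 2, 8. Add edge {2,8}.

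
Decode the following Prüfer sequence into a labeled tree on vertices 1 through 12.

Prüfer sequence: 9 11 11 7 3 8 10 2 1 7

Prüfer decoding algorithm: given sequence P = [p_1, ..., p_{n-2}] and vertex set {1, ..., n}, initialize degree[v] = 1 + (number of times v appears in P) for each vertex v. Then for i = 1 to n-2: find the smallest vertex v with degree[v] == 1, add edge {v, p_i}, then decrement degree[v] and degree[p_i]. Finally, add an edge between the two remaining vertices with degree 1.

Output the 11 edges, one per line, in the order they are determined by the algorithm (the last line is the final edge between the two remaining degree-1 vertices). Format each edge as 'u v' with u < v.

Initial degrees: {1:2, 2:2, 3:2, 4:1, 5:1, 6:1, 7:3, 8:2, 9:2, 10:2, 11:3, 12:1}
Step 1: smallest deg-1 vertex = 4, p_1 = 9. Add edge {4,9}. Now deg[4]=0, deg[9]=1.
Step 2: smallest deg-1 vertex = 5, p_2 = 11. Add edge {5,11}. Now deg[5]=0, deg[11]=2.
Step 3: smallest deg-1 vertex = 6, p_3 = 11. Add edge {6,11}. Now deg[6]=0, deg[11]=1.
Step 4: smallest deg-1 vertex = 9, p_4 = 7. Add edge {7,9}. Now deg[9]=0, deg[7]=2.
Step 5: smallest deg-1 vertex = 11, p_5 = 3. Add edge {3,11}. Now deg[11]=0, deg[3]=1.
Step 6: smallest deg-1 vertex = 3, p_6 = 8. Add edge {3,8}. Now deg[3]=0, deg[8]=1.
Step 7: smallest deg-1 vertex = 8, p_7 = 10. Add edge {8,10}. Now deg[8]=0, deg[10]=1.
Step 8: smallest deg-1 vertex = 10, p_8 = 2. Add edge {2,10}. Now deg[10]=0, deg[2]=1.
Step 9: smallest deg-1 vertex = 2, p_9 = 1. Add edge {1,2}. Now deg[2]=0, deg[1]=1.
Step 10: smallest deg-1 vertex = 1, p_10 = 7. Add edge {1,7}. Now deg[1]=0, deg[7]=1.
Final: two remaining deg-1 vertices are 7, 12. Add edge {7,12}.

Answer: 4 9
5 11
6 11
7 9
3 11
3 8
8 10
2 10
1 2
1 7
7 12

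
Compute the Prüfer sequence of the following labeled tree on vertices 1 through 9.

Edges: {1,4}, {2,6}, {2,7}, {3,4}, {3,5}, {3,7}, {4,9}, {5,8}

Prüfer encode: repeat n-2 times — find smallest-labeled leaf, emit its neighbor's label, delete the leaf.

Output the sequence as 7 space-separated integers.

Step 1: leaves = {1,6,8,9}. Remove smallest leaf 1, emit neighbor 4.
Step 2: leaves = {6,8,9}. Remove smallest leaf 6, emit neighbor 2.
Step 3: leaves = {2,8,9}. Remove smallest leaf 2, emit neighbor 7.
Step 4: leaves = {7,8,9}. Remove smallest leaf 7, emit neighbor 3.
Step 5: leaves = {8,9}. Remove smallest leaf 8, emit neighbor 5.
Step 6: leaves = {5,9}. Remove smallest leaf 5, emit neighbor 3.
Step 7: leaves = {3,9}. Remove smallest leaf 3, emit neighbor 4.
Done: 2 vertices remain (4, 9). Sequence = [4 2 7 3 5 3 4]

Answer: 4 2 7 3 5 3 4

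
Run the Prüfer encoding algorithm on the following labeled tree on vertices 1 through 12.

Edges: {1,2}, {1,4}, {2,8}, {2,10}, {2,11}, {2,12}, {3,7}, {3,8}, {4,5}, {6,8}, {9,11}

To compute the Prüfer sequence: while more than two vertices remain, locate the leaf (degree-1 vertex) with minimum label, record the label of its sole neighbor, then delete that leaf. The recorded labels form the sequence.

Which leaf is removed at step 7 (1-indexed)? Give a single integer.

Step 1: current leaves = {5,6,7,9,10,12}. Remove leaf 5 (neighbor: 4).
Step 2: current leaves = {4,6,7,9,10,12}. Remove leaf 4 (neighbor: 1).
Step 3: current leaves = {1,6,7,9,10,12}. Remove leaf 1 (neighbor: 2).
Step 4: current leaves = {6,7,9,10,12}. Remove leaf 6 (neighbor: 8).
Step 5: current leaves = {7,9,10,12}. Remove leaf 7 (neighbor: 3).
Step 6: current leaves = {3,9,10,12}. Remove leaf 3 (neighbor: 8).
Step 7: current leaves = {8,9,10,12}. Remove leaf 8 (neighbor: 2).

Answer: 8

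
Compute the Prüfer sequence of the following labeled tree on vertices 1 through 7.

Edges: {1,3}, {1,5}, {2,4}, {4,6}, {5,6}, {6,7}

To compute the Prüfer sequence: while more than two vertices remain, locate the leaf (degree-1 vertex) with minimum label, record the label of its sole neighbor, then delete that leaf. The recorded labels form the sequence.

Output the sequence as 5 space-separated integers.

Answer: 4 1 5 6 6

Derivation:
Step 1: leaves = {2,3,7}. Remove smallest leaf 2, emit neighbor 4.
Step 2: leaves = {3,4,7}. Remove smallest leaf 3, emit neighbor 1.
Step 3: leaves = {1,4,7}. Remove smallest leaf 1, emit neighbor 5.
Step 4: leaves = {4,5,7}. Remove smallest leaf 4, emit neighbor 6.
Step 5: leaves = {5,7}. Remove smallest leaf 5, emit neighbor 6.
Done: 2 vertices remain (6, 7). Sequence = [4 1 5 6 6]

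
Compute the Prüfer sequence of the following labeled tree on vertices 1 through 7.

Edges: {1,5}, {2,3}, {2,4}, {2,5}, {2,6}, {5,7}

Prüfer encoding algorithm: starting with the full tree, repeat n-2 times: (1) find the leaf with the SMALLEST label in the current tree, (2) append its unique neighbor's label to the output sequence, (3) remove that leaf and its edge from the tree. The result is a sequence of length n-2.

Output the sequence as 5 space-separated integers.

Step 1: leaves = {1,3,4,6,7}. Remove smallest leaf 1, emit neighbor 5.
Step 2: leaves = {3,4,6,7}. Remove smallest leaf 3, emit neighbor 2.
Step 3: leaves = {4,6,7}. Remove smallest leaf 4, emit neighbor 2.
Step 4: leaves = {6,7}. Remove smallest leaf 6, emit neighbor 2.
Step 5: leaves = {2,7}. Remove smallest leaf 2, emit neighbor 5.
Done: 2 vertices remain (5, 7). Sequence = [5 2 2 2 5]

Answer: 5 2 2 2 5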